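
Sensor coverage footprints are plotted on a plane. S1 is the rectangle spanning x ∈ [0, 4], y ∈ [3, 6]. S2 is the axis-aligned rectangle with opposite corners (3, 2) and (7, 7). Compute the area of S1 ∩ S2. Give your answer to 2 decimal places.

3.00

|S1∩S2|: x∈[3,4], y∈[3,6] → 1·3 = 3.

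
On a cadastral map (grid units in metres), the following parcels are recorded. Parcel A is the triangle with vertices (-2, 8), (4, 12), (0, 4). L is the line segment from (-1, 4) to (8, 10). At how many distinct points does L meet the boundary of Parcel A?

The segment meets the boundary at (0.5,5), (-0.25,4.5).

2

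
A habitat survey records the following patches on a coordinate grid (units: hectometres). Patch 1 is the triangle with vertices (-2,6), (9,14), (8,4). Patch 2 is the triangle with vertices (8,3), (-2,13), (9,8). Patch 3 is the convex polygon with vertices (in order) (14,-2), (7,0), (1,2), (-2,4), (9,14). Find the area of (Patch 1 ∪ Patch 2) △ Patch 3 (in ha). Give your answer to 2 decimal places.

|Patch 1 ∪ Patch 2| = 59.9498.
|(Patch 1 ∪ Patch 2) ∩ Patch 3| = 44.2065.
|(Patch 1 ∪ Patch 2) △ Patch 3| = 59.9498 + 121 − 88.4131 = 92.54.

92.54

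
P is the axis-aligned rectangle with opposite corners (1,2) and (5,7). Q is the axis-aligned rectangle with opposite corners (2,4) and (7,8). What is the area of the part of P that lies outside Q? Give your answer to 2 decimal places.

11.00

|P∩Q|: x∈[2,5], y∈[4,7] → 3·3 = 9.
|P| = 20.
|P ∖ Q| = |P| − |P∩Q| = 20 − 9 = 11.00.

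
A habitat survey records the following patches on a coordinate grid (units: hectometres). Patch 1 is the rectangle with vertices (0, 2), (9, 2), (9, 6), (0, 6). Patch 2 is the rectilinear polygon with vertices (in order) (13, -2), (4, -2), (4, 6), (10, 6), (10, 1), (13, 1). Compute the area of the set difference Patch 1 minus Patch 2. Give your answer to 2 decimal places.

|Patch 1| = 36, |Patch 1∩Patch 2| = 20.
|Patch 1 ∖ Patch 2| = |Patch 1| − |Patch 1∩Patch 2| = 36 − 20 = 16.00.

16.00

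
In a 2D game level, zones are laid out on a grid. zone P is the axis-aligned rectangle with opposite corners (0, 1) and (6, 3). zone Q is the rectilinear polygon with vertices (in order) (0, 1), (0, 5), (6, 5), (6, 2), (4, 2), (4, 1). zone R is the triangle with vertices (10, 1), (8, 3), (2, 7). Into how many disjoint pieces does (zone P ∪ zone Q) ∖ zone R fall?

(zone P ∪ zone Q) ∖ zone R splits into 2 disjoint pieces (area 23.3333, area 0.3333).

2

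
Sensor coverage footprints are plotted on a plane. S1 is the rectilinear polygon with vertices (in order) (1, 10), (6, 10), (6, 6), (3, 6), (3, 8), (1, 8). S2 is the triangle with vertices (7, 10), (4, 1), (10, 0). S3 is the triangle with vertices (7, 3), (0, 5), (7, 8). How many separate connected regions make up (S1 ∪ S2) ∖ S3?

(S1 ∪ S2) ∖ S3 splits into 2 disjoint pieces (area 13.2143, area 21.8213).

2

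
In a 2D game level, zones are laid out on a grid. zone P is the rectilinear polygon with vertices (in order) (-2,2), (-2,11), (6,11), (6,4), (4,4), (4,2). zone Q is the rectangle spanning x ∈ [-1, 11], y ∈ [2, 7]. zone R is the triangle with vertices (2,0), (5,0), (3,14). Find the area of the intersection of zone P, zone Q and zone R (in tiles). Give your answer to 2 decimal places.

9.04

The intersection is the polygon with vertices (4,4), (4,2), (2.143,2), (2.5,7), (4,7), (4.429,4).
By the shoelace formula its area is 9.04.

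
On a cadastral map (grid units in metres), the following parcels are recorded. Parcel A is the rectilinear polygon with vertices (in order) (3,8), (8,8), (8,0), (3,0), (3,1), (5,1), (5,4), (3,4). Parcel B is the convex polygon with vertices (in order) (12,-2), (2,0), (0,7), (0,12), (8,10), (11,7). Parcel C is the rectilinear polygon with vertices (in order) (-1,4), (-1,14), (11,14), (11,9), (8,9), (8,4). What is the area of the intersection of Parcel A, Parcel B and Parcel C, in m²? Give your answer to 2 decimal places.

20.00

The intersection is the polygon with vertices (8,4), (5,4), (3,4), (3,8), (8,8).
By the shoelace formula its area is 20.00.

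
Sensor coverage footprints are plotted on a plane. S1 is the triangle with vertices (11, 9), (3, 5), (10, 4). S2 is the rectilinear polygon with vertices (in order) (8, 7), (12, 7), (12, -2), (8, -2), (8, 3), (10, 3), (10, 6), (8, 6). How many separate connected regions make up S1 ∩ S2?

S1 ∩ S2 is a single connected region.

1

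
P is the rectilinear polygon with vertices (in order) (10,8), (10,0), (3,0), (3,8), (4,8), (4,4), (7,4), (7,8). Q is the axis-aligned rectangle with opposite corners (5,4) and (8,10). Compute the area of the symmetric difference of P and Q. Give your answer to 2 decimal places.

|P| = 44, |Q| = 18, |P∩Q| = 4.
|P △ Q| = |P| + |Q| − 2·|P∩Q| = 44 + 18 − 8 = 54.00.

54.00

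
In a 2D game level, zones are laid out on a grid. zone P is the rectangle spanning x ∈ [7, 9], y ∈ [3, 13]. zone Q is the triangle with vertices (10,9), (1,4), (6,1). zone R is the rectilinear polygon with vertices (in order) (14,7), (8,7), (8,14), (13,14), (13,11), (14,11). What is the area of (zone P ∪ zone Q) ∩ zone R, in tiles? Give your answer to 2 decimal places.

6.72

The region (zone P ∪ zone Q) ∩ zone R is the polygon with vertices (9,13), (9,8.444), (10,9), (9,7), (8,7), (8,13).
By the shoelace formula its area is 6.72.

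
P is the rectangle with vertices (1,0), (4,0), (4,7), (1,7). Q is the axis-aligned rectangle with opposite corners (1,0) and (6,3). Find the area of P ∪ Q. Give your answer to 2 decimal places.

27.00

By inclusion–exclusion:
Individual areas: |P| = 21, |Q| = 15.
|P∩Q|: x∈[1,4], y∈[0,3] → 3·3 = 9.
|P ∪ Q| = 36 − 9 = 27.00.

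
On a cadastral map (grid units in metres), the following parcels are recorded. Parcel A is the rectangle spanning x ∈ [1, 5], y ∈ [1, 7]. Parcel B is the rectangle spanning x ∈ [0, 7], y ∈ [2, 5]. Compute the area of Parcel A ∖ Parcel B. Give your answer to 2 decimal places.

|Parcel A∩Parcel B|: x∈[1,5], y∈[2,5] → 4·3 = 12.
|Parcel A| = 24.
|Parcel A ∖ Parcel B| = |Parcel A| − |Parcel A∩Parcel B| = 24 − 12 = 12.00.

12.00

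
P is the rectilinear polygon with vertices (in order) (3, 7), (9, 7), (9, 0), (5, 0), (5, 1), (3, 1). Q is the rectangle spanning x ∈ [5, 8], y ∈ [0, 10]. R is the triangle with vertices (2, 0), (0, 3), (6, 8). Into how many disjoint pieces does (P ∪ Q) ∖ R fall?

2

(P ∪ Q) ∖ R splits into 2 disjoint pieces (area 42.4167, area 1.35).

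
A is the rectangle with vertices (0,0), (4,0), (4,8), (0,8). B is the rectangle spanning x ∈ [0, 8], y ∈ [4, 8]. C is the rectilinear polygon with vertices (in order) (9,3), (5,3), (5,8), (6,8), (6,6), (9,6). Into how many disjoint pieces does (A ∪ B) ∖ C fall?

(A ∪ B) ∖ C splits into 2 disjoint pieces (area 36, area 4).

2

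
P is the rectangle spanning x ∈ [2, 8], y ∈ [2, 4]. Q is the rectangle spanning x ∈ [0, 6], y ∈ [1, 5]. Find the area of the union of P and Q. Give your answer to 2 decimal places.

28.00

By inclusion–exclusion:
Individual areas: |P| = 12, |Q| = 24.
|P∩Q|: x∈[2,6], y∈[2,4] → 4·2 = 8.
|P ∪ Q| = 36 − 8 = 28.00.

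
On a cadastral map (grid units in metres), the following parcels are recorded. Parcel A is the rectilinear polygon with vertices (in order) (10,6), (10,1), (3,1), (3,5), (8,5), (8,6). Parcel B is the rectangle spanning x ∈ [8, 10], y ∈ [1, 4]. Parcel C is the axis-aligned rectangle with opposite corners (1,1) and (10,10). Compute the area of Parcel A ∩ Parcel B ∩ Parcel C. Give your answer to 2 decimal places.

6.00

The intersection is the polygon with vertices (8,1), (8,4), (10,4), (10,1).
By the shoelace formula its area is 6.00.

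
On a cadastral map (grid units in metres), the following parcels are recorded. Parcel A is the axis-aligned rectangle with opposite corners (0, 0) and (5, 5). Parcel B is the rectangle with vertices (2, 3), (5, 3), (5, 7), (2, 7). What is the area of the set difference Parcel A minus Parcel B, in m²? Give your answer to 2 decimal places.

|Parcel A∩Parcel B|: x∈[2,5], y∈[3,5] → 3·2 = 6.
|Parcel A| = 25.
|Parcel A ∖ Parcel B| = |Parcel A| − |Parcel A∩Parcel B| = 25 − 6 = 19.00.

19.00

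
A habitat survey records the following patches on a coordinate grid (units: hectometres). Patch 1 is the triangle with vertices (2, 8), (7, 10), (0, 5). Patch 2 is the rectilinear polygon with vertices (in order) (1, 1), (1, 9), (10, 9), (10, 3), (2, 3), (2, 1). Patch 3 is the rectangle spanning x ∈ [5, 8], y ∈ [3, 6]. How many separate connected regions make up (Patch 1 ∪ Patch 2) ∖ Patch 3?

(Patch 1 ∪ Patch 2) ∖ Patch 3 is a single connected region.

1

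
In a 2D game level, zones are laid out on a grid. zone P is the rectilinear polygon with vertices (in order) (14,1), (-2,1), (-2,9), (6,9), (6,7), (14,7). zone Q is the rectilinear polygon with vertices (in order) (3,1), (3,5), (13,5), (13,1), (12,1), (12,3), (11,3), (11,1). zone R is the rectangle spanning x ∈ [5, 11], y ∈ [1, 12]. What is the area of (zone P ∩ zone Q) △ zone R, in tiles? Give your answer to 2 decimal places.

|zone P ∩ zone Q| = 38.
|(zone P ∩ zone Q) ∩ zone R| = 24.
|(zone P ∩ zone Q) △ zone R| = 38 + 66 − 48 = 56.00.

56.00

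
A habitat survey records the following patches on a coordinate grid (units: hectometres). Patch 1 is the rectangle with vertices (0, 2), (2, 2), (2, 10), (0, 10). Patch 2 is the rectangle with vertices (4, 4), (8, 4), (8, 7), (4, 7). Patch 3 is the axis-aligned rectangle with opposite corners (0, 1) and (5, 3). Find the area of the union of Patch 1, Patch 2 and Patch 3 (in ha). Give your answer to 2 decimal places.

36.00

By inclusion–exclusion:
Individual areas: |Patch 1| = 16, |Patch 2| = 12, |Patch 3| = 10.
|Patch 1∩Patch 2| = 0 (no overlap).
|Patch 1∩Patch 3|: x∈[0,2], y∈[2,3] → 2·1 = 2.
|Patch 2∩Patch 3| = 0 (no overlap).
|Patch 1∩Patch 2∩Patch 3| = 0.
|Patch 1 ∪ Patch 2 ∪ Patch 3| = 38 − 2 + 0 = 36.00.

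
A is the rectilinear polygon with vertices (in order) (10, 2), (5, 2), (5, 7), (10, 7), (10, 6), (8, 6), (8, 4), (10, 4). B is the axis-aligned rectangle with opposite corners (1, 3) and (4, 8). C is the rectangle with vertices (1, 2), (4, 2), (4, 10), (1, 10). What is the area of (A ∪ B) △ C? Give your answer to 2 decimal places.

|A ∪ B| = 36.
|(A ∪ B) ∩ C| = 15.
|(A ∪ B) △ C| = 36 + 24 − 30 = 30.00.

30.00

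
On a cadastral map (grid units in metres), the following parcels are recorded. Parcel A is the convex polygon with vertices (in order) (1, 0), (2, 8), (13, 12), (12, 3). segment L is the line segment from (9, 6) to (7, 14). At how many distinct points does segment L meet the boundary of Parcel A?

1

The segment meets the boundary at (7.958,10.167).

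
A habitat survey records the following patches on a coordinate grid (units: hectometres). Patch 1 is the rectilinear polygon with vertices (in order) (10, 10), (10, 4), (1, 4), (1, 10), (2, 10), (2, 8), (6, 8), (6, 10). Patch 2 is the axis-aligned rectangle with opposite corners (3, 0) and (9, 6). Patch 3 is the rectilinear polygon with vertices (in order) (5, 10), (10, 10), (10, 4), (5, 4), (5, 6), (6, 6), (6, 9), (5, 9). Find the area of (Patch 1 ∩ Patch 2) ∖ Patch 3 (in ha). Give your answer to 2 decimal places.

|Patch 1 ∩ Patch 2| = 12.
|(Patch 1 ∩ Patch 2) ∩ Patch 3| = 8.
|(Patch 1 ∩ Patch 2) ∖ Patch 3| = 12 − 8 = 4.00.

4.00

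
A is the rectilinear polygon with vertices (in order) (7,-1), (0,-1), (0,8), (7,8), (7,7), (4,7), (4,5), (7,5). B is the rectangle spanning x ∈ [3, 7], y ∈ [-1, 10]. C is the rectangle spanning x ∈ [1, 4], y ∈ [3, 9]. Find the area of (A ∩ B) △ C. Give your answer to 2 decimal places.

38.00

|A ∩ B| = 30.
|(A ∩ B) ∩ C| = 5.
|(A ∩ B) △ C| = 30 + 18 − 10 = 38.00.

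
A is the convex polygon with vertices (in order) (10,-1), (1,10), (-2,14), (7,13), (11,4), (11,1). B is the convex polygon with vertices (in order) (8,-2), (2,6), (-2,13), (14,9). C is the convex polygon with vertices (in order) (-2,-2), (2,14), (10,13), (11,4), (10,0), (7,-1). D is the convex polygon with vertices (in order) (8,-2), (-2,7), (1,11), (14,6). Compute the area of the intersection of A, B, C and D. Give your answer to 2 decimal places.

43.68

The intersection is the polygon with vertices (11,4), (10.769,3.077), (9.127,0.067), (1,10), (1.228,10.912), (9.309,7.804).
By the shoelace formula its area is 43.68.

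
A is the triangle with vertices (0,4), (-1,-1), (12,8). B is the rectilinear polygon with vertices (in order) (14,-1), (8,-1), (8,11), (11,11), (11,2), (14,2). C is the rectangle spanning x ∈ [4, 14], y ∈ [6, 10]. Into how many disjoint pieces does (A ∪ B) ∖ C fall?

(A ∪ B) ∖ C splits into 2 disjoint pieces (area 54.4615, area 3).

2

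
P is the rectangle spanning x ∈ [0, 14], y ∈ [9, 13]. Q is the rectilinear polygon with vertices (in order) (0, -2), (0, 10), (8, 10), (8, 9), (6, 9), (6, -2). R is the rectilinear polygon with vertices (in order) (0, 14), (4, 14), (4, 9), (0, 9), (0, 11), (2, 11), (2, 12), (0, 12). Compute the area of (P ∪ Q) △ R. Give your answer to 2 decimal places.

112.00

|P ∪ Q| = 122.
|(P ∪ Q) ∩ R| = 14.
|(P ∪ Q) △ R| = 122 + 18 − 28 = 112.00.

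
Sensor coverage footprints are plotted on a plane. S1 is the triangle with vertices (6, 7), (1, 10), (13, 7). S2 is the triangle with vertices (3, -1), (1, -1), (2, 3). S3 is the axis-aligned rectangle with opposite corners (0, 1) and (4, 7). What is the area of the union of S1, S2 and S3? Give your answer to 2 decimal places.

37.50

By inclusion–exclusion:
Individual areas: |S1| = 10.5, |S2| = 4, |S3| = 24.
|S1∩S2| = 0.
|S1∩S3| = 0.
|S2∩S3| = 1.
|S1∩S2∩S3| = 0.
|S1 ∪ S2 ∪ S3| = 38.5 − 1 + 0 = 37.50.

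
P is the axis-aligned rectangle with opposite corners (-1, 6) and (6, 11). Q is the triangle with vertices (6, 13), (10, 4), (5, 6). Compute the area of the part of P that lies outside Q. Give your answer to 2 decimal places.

|P| = 35, |P∩Q| = 3.2143.
|P ∖ Q| = |P| − |P∩Q| = 35 − 3.2143 = 31.79.

31.79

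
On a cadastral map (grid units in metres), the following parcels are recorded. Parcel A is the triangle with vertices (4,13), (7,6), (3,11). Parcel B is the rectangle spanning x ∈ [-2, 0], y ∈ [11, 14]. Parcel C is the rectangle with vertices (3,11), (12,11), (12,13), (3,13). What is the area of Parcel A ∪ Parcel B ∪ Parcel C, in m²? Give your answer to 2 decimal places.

28.64

By inclusion–exclusion:
Individual areas: |Parcel A| = 6.5, |Parcel B| = 6, |Parcel C| = 18.
|Parcel A∩Parcel B| = 0.
|Parcel A∩Parcel C| = 1.8571.
|Parcel B∩Parcel C| = 0 (no overlap).
|Parcel A∩Parcel B∩Parcel C| = 0.
|Parcel A ∪ Parcel B ∪ Parcel C| = 30.5 − 1.8571 + 0 = 28.64.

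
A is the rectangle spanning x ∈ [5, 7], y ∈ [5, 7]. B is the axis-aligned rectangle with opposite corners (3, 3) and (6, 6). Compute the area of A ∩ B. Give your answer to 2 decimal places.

1.00

|A∩B|: x∈[5,6], y∈[5,6] → 1·1 = 1.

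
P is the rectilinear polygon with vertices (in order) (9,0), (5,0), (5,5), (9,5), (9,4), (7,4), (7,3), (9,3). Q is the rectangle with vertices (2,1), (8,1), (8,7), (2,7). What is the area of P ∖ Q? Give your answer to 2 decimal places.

|P| = 18, |P∩Q| = 11.
|P ∖ Q| = |P| − |P∩Q| = 18 − 11 = 7.00.

7.00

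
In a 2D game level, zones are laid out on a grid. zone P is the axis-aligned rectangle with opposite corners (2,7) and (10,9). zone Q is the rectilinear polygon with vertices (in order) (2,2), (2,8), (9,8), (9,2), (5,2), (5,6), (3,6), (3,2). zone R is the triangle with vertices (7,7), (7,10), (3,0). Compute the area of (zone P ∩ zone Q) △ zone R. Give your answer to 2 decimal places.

|zone P ∩ zone Q| = 7.
|(zone P ∩ zone Q) ∩ zone R| = 1.
|(zone P ∩ zone Q) △ zone R| = 7 + 6 − 2 = 11.00.

11.00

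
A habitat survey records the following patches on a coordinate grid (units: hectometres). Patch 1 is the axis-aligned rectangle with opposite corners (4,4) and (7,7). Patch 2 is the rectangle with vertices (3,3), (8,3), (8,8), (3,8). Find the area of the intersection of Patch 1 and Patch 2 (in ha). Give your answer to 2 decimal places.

|Patch 1∩Patch 2|: x∈[4,7], y∈[4,7] → 3·3 = 9.

9.00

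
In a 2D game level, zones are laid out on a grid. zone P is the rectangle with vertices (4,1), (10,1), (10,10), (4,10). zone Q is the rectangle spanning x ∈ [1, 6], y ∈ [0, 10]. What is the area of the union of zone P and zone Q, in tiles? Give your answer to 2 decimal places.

86.00

By inclusion–exclusion:
Individual areas: |zone P| = 54, |zone Q| = 50.
|zone P∩zone Q|: x∈[4,6], y∈[1,10] → 2·9 = 18.
|zone P ∪ zone Q| = 104 − 18 = 86.00.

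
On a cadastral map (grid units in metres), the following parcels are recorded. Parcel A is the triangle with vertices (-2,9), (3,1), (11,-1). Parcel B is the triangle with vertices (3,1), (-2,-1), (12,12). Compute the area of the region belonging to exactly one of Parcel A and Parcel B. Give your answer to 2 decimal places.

|Parcel A| = 27, |Parcel B| = 18.5, |Parcel A∩Parcel B| = 5.0409.
|Parcel A △ Parcel B| = |Parcel A| + |Parcel B| − 2·|Parcel A∩Parcel B| = 27 + 18.5 − 10.0818 = 35.42.

35.42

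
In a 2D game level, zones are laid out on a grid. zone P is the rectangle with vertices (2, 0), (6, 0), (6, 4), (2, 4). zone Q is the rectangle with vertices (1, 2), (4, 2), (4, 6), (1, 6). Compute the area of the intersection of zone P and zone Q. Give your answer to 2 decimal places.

4.00

|zone P∩zone Q|: x∈[2,4], y∈[2,4] → 2·2 = 4.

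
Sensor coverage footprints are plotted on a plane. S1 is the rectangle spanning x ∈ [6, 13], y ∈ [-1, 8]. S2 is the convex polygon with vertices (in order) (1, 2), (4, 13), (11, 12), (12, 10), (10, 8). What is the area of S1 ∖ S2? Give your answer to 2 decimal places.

57.67

|S1| = 63, |S1∩S2| = 5.3333.
|S1 ∖ S2| = |S1| − |S1∩S2| = 63 − 5.3333 = 57.67.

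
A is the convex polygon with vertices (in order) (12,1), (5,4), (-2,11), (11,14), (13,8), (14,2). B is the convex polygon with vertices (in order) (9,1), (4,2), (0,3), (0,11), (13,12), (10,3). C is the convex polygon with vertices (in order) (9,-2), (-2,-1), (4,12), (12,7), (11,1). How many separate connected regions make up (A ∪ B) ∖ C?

(A ∪ B) ∖ C is a single connected region.

1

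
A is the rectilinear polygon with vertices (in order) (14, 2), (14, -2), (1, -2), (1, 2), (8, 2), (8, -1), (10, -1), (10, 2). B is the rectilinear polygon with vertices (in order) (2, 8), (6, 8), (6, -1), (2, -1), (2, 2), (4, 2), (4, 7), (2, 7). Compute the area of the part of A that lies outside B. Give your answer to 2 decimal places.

34.00

|A| = 46, |A∩B| = 12.
|A ∖ B| = |A| − |A∩B| = 46 − 12 = 34.00.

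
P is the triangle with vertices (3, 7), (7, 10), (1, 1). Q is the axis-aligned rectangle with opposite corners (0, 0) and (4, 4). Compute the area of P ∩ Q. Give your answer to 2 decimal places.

1.50

The intersection is the polygon with vertices (1,1), (2,4), (3,4).
By the shoelace formula its area is 1.50.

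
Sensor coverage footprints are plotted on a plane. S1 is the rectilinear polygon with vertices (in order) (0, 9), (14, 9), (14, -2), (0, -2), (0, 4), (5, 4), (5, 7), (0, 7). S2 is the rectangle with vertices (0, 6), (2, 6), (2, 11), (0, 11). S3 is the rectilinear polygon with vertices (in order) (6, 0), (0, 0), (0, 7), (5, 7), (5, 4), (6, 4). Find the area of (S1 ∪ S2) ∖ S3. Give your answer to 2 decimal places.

|S1 ∪ S2| = 145.
|(S1 ∪ S2) ∩ S3| = 26.
|(S1 ∪ S2) ∖ S3| = 145 − 26 = 119.00.

119.00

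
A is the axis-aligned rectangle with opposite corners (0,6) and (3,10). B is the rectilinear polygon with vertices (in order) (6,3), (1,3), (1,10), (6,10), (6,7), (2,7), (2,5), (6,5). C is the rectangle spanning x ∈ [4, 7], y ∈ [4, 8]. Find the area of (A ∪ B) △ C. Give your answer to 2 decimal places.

|A ∪ B| = 32.
|(A ∪ B) ∩ C| = 4.
|(A ∪ B) △ C| = 32 + 12 − 8 = 36.00.

36.00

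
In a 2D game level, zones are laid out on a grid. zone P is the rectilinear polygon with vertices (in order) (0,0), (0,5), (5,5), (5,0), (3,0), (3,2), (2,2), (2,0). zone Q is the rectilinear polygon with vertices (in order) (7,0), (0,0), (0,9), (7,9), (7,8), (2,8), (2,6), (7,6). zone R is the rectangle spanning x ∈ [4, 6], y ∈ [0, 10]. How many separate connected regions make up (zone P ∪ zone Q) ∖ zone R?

3

(zone P ∪ zone Q) ∖ zone R splits into 3 disjoint pieces (area 32, area 1, area 6).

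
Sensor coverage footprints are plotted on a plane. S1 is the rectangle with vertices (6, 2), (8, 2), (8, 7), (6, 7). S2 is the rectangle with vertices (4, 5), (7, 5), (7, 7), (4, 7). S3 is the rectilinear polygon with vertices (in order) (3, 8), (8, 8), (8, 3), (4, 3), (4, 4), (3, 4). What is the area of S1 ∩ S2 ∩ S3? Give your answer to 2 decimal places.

The intersection is the polygon with vertices (7,5), (6,5), (6,7), (7,7).
By the shoelace formula its area is 2.00.

2.00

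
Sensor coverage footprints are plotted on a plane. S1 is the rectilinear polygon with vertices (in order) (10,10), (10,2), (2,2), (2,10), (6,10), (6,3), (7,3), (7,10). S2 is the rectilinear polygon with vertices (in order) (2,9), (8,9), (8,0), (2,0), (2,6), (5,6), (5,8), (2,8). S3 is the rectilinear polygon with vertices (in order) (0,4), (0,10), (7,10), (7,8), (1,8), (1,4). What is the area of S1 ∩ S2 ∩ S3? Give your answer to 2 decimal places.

4.00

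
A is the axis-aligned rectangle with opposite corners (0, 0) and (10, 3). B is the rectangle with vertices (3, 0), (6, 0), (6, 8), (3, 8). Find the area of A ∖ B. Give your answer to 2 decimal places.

21.00

|A∩B|: x∈[3,6], y∈[0,3] → 3·3 = 9.
|A| = 30.
|A ∖ B| = |A| − |A∩B| = 30 − 9 = 21.00.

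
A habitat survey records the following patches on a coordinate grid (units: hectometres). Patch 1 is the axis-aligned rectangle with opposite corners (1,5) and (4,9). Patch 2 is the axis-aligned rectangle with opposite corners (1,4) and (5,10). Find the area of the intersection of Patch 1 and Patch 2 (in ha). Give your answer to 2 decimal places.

12.00

|Patch 1∩Patch 2|: x∈[1,4], y∈[5,9] → 3·4 = 12.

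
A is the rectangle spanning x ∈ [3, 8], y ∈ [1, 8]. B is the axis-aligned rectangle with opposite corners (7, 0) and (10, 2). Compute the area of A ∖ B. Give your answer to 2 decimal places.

|A∩B|: x∈[7,8], y∈[1,2] → 1·1 = 1.
|A| = 35.
|A ∖ B| = |A| − |A∩B| = 35 − 1 = 34.00.

34.00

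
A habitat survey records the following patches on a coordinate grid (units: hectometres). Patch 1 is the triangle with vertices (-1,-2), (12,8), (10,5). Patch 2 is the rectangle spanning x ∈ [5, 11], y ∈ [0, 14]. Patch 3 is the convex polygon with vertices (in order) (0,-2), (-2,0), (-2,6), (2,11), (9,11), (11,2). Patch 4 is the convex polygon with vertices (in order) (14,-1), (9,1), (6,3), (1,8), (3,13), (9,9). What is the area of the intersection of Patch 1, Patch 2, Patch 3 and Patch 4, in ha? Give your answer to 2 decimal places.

The intersection is the polygon with vertices (6.419,2.721), (6,3), (5.783,3.217), (10.007,6.467), (10.25,5.375), (10,5).
By the shoelace formula its area is 4.90.

4.90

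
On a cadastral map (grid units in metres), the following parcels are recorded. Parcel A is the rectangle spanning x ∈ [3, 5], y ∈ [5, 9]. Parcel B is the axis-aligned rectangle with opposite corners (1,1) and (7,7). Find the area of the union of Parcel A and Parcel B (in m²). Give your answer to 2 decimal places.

By inclusion–exclusion:
Individual areas: |Parcel A| = 8, |Parcel B| = 36.
|Parcel A∩Parcel B|: x∈[3,5], y∈[5,7] → 2·2 = 4.
|Parcel A ∪ Parcel B| = 44 − 4 = 40.00.

40.00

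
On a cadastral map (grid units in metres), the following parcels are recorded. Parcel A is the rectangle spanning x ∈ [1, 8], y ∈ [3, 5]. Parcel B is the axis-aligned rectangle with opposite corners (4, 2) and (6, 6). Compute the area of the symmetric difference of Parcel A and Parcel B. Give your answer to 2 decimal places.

14.00

|Parcel A∩Parcel B|: x∈[4,6], y∈[3,5] → 2·2 = 4.
|Parcel A △ Parcel B| = |Parcel A| + |Parcel B| − 2·|Parcel A∩Parcel B| = 14 + 8 − 8 = 14.00.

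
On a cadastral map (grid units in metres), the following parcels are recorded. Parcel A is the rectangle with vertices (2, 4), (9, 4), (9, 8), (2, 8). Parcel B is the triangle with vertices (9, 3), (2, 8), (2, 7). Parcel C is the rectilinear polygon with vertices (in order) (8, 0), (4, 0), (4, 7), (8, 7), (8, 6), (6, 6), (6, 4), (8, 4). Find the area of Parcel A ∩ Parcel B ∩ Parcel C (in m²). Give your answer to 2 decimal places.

1.14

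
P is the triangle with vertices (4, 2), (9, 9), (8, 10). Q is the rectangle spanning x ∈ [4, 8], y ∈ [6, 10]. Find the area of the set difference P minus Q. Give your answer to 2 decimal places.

|P| = 6, |P∩Q| = 3.0857.
|P ∖ Q| = |P| − |P∩Q| = 6 − 3.0857 = 2.91.

2.91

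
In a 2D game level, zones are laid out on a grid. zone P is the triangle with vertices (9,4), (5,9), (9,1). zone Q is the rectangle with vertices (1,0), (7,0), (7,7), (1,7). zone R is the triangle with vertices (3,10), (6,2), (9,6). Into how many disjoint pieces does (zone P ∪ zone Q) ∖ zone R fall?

(zone P ∪ zone Q) ∖ zone R splits into 3 disjoint pieces (area 2.9758, area 32.9792, area 0.0536).

3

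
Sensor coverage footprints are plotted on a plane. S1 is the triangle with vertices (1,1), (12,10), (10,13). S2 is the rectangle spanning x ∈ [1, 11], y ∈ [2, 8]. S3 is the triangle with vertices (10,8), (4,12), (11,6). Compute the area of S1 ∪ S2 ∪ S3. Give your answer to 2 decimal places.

75.27

By inclusion–exclusion:
Individual areas: |S1| = 25.5, |S2| = 60, |S3| = 4.
|S1∩S2| = 11.3333.
|S1∩S3| = 1.7305.
|S2∩S3| = 1.3333.
|S1∩S2∩S3| = 0.1654.
|S1 ∪ S2 ∪ S3| = 89.5 − 14.3972 + 0.1654 = 75.27.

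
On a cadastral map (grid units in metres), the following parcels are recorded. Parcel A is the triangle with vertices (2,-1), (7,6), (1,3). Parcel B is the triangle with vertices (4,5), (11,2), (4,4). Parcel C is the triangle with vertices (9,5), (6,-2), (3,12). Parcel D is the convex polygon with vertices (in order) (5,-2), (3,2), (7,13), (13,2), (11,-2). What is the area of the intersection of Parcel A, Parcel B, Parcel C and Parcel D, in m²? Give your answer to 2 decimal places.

The intersection is the polygon with vertices (4.551,4.764), (5.75,4.25), (5.305,3.627), (4.761,3.783).
By the shoelace formula its area is 0.74.

0.74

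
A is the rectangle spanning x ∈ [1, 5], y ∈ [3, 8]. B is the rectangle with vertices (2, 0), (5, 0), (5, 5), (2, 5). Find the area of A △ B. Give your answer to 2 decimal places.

|A∩B|: x∈[2,5], y∈[3,5] → 3·2 = 6.
|A △ B| = |A| + |B| − 2·|A∩B| = 20 + 15 − 12 = 23.00.

23.00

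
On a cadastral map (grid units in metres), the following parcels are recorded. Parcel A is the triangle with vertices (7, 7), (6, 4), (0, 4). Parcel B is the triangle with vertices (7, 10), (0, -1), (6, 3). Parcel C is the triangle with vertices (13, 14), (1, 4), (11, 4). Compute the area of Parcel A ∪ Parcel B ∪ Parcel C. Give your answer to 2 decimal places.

By inclusion–exclusion:
Individual areas: |Parcel A| = 9, |Parcel B| = 19, |Parcel C| = 50.
|Parcel A∩Parcel B| = 5.5768.
|Parcel A∩Parcel C| = 8.5588.
|Parcel B∩Parcel C| = 8.2868.
|Parcel A∩Parcel B∩Parcel C| = 5.5768.
|Parcel A ∪ Parcel B ∪ Parcel C| = 78 − 22.4224 + 5.5768 = 61.15.

61.15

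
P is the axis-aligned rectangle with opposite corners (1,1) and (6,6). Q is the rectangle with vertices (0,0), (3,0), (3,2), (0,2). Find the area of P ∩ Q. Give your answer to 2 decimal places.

|P∩Q|: x∈[1,3], y∈[1,2] → 2·1 = 2.

2.00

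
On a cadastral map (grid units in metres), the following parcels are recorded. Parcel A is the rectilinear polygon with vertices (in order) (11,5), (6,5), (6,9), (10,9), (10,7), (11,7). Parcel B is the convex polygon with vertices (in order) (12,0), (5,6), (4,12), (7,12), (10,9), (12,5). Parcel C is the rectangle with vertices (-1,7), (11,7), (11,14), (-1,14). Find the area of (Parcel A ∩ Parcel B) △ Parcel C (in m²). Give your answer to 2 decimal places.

|Parcel A ∩ Parcel B| = 17.9881.
|(Parcel A ∩ Parcel B) ∩ Parcel C| = 8.
|(Parcel A ∩ Parcel B) △ Parcel C| = 17.9881 + 84 − 16 = 85.99.

85.99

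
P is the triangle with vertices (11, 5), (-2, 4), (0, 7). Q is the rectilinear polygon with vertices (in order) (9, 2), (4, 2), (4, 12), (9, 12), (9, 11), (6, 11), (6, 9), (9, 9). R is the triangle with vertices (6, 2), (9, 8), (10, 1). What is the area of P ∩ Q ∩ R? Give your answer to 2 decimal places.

0.99

The intersection is the polygon with vertices (9,5.364), (9,4.846), (7.36,4.72), (7.792,5.583).
By the shoelace formula its area is 0.99.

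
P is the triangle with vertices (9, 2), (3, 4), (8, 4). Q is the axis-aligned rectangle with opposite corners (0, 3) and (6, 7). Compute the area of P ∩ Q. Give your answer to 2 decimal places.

1.50

The intersection is the polygon with vertices (3,4), (6,4), (6,3).
By the shoelace formula its area is 1.50.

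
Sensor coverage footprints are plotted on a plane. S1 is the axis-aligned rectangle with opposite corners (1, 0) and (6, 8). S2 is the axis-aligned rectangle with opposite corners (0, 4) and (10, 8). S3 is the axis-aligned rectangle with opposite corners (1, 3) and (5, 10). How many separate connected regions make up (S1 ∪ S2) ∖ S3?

2

(S1 ∪ S2) ∖ S3 splits into 2 disjoint pieces (area 36, area 4).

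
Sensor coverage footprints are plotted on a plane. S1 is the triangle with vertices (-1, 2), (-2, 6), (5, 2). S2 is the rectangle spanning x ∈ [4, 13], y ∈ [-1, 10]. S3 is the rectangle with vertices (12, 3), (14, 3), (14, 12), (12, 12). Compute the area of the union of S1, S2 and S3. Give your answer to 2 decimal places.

By inclusion–exclusion:
Individual areas: |S1| = 12, |S2| = 99, |S3| = 18.
|S1∩S2| = 0.2857.
|S1∩S3| = 0.
|S2∩S3|: x∈[12,13], y∈[3,10] → 1·7 = 7.
|S1∩S2∩S3| = 0.
|S1 ∪ S2 ∪ S3| = 129 − 7.2857 + 0 = 121.71.

121.71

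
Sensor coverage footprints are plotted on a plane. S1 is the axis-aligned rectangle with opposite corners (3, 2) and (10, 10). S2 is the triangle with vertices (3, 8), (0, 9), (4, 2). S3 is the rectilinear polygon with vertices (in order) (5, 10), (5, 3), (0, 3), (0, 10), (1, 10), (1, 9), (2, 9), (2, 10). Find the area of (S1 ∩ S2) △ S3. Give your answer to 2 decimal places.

32.28

|S1 ∩ S2| = 2.125.
|(S1 ∩ S2) ∩ S3| = 1.9226.
|(S1 ∩ S2) △ S3| = 2.125 + 34 − 3.8452 = 32.28.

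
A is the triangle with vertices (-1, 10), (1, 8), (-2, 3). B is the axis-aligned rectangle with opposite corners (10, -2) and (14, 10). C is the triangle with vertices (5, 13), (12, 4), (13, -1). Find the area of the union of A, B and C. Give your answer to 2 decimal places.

By inclusion–exclusion:
Individual areas: |A| = 8, |B| = 48, |C| = 13.
|A∩B| = 0.
|A∩C| = 0.
|B∩C| = 7.1964.
|A∩B∩C| = 0.
|A ∪ B ∪ C| = 69 − 7.1964 + 0 = 61.80.

61.80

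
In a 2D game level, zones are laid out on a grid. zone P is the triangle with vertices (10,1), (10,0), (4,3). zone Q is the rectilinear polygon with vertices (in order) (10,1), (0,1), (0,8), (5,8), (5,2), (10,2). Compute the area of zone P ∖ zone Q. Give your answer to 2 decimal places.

|zone P| = 3, |zone P∩zone Q| = 1.5833.
|zone P ∖ zone Q| = |zone P| − |zone P∩zone Q| = 3 − 1.5833 = 1.42.

1.42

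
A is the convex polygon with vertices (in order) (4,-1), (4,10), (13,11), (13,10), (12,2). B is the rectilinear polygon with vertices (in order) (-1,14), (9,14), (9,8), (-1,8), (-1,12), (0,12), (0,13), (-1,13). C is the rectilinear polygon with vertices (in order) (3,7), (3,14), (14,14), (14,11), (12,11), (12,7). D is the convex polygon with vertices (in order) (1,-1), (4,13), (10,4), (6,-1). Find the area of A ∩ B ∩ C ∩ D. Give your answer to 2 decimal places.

5.54

The intersection is the polygon with vertices (4,8), (4,10), (5.862,10.207), (7.333,8).
By the shoelace formula its area is 5.54.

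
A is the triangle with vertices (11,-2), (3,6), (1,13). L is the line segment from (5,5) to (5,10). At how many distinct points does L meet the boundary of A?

1

The segment meets the boundary at (5,7).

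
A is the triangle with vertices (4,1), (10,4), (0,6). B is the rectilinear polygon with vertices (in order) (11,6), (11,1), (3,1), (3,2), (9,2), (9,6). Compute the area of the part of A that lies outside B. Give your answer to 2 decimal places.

19.25

|A| = 21, |A∩B| = 1.75.
|A ∖ B| = |A| − |A∩B| = 21 − 1.75 = 19.25.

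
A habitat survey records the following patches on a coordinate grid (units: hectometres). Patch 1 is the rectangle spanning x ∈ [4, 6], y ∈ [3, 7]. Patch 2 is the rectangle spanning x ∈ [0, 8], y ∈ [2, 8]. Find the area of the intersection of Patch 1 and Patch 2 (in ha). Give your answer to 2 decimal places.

|Patch 1∩Patch 2|: x∈[4,6], y∈[3,7] → 2·4 = 8.

8.00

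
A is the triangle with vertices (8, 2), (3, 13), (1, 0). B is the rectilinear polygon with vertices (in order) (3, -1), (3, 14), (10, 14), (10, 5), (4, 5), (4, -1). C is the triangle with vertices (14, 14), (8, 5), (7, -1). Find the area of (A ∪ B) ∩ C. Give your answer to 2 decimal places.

3.20

|A ∪ B| = 93.6688.
|(A ∪ B) ∩ C| = 3.20.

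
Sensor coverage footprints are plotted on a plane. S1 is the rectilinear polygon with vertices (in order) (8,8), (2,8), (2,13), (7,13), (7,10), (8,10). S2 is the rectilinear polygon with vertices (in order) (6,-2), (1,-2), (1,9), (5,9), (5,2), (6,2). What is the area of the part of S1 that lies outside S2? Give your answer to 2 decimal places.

|S1| = 27, |S1∩S2| = 3.
|S1 ∖ S2| = |S1| − |S1∩S2| = 27 − 3 = 24.00.

24.00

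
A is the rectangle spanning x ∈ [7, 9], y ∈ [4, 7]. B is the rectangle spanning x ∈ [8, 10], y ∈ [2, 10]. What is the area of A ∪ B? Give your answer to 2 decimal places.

19.00

By inclusion–exclusion:
Individual areas: |A| = 6, |B| = 16.
|A∩B|: x∈[8,9], y∈[4,7] → 1·3 = 3.
|A ∪ B| = 22 − 3 = 19.00.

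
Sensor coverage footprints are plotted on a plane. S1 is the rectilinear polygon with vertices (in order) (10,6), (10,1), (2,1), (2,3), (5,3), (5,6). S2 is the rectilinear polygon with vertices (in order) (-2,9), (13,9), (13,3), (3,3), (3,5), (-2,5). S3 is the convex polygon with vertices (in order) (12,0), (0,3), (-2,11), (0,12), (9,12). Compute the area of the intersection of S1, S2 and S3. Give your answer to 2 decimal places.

15.00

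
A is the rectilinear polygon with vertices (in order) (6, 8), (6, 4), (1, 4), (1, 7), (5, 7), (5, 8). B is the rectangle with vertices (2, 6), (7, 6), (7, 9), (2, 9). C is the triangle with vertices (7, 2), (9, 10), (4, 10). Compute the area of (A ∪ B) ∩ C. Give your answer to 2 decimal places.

The region (A ∪ B) ∩ C is the polygon with vertices (7,9), (7,6), (6,6), (6,4.667), (4.375,9).
By the shoelace formula its area is 6.52.

6.52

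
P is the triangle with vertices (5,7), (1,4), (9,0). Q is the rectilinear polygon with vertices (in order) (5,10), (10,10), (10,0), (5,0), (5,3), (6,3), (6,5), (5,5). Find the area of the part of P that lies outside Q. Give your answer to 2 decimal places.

|P| = 20, |P∩Q| = 8.
|P ∖ Q| = |P| − |P∩Q| = 20 − 8 = 12.00.

12.00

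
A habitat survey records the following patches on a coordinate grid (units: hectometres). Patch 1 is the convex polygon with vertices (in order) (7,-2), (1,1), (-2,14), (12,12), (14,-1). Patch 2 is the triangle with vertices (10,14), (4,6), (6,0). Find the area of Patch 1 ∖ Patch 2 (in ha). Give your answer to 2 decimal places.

158.59

|Patch 1| = 184, |Patch 1∩Patch 2| = 25.408.
|Patch 1 ∖ Patch 2| = |Patch 1| − |Patch 1∩Patch 2| = 184 − 25.408 = 158.59.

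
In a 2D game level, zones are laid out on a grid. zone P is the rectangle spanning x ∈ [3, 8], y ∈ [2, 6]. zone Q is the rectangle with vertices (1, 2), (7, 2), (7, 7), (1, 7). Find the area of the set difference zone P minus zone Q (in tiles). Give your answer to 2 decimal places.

|zone P∩zone Q|: x∈[3,7], y∈[2,6] → 4·4 = 16.
|zone P| = 20.
|zone P ∖ zone Q| = |zone P| − |zone P∩zone Q| = 20 − 16 = 4.00.

4.00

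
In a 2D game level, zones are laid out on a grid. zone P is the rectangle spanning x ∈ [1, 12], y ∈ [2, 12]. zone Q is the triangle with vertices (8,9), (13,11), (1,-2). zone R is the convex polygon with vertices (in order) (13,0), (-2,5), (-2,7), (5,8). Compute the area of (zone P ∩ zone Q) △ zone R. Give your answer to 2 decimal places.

53.52

|zone P ∩ zone Q| = 17.8646.
|(zone P ∩ zone Q) ∩ zone R| = 5.673.
|(zone P ∩ zone Q) △ zone R| = 17.8646 + 47 − 11.346 = 53.52.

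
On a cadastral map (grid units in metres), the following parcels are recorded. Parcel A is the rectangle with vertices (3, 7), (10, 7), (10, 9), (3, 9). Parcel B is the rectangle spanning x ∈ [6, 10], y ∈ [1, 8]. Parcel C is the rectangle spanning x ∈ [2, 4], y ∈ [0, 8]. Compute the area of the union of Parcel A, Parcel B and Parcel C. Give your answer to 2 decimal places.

53.00

By inclusion–exclusion:
Individual areas: |Parcel A| = 14, |Parcel B| = 28, |Parcel C| = 16.
|Parcel A∩Parcel B|: x∈[6,10], y∈[7,8] → 4·1 = 4.
|Parcel A∩Parcel C|: x∈[3,4], y∈[7,8] → 1·1 = 1.
|Parcel B∩Parcel C| = 0 (no overlap).
|Parcel A∩Parcel B∩Parcel C| = 0.
|Parcel A ∪ Parcel B ∪ Parcel C| = 58 − 5 + 0 = 53.00.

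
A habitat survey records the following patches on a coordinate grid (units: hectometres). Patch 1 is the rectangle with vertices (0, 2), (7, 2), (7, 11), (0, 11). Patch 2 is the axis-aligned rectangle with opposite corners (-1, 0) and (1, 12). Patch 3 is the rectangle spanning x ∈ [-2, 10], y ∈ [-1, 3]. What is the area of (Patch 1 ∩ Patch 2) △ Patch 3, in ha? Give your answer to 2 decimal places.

55.00

|Patch 1 ∩ Patch 2| = 9.
|(Patch 1 ∩ Patch 2) ∩ Patch 3| = 1.
|(Patch 1 ∩ Patch 2) △ Patch 3| = 9 + 48 − 2 = 55.00.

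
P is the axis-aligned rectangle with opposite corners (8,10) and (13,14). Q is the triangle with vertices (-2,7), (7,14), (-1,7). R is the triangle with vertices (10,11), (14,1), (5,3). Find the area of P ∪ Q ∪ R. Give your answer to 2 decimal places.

By inclusion–exclusion:
Individual areas: |P| = 20, |Q| = 3.5, |R| = 41.
|P∩Q| = 0.
|P∩R| = 0.5125.
|Q∩R| = 0.
|P∩Q∩R| = 0.
|P ∪ Q ∪ R| = 64.5 − 0.5125 + 0 = 63.99.

63.99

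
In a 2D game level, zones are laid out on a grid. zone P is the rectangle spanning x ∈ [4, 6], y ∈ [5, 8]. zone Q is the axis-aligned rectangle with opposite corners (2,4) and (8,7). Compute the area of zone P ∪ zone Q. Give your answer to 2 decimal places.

20.00

By inclusion–exclusion:
Individual areas: |zone P| = 6, |zone Q| = 18.
|zone P∩zone Q|: x∈[4,6], y∈[5,7] → 2·2 = 4.
|zone P ∪ zone Q| = 24 − 4 = 20.00.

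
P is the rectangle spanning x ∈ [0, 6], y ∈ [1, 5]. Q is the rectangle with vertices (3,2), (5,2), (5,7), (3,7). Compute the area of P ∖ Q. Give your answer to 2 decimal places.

|P∩Q|: x∈[3,5], y∈[2,5] → 2·3 = 6.
|P| = 24.
|P ∖ Q| = |P| − |P∩Q| = 24 − 6 = 18.00.

18.00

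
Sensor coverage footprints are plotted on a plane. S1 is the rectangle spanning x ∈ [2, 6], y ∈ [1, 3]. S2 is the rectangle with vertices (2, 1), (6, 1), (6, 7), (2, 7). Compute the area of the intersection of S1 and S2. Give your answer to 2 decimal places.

|S1∩S2|: x∈[2,6], y∈[1,3] → 4·2 = 8.

8.00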